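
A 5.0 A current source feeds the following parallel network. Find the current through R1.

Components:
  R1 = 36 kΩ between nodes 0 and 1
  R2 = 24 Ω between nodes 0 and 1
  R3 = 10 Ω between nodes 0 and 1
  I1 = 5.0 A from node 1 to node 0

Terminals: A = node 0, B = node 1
All resistors sit directly between nodes 0 and 1, so they are in parallel and share one voltage V; the full source current 5 A splits among them.
1/R_par = 1/36000 + 1/24 + 1/10 = 0.1417 S  =>  R_par = 7.057 Ω
V = I × R_par = 5 × 7.057 = 35.29 V
I_R1 = V/R1 = 35.29/36000 = 0.0009802 A

Final answer: 0.0009802 A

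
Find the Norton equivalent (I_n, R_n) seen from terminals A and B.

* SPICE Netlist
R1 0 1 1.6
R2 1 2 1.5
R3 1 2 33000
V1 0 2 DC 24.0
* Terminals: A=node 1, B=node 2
Find the Thévenin equivalent first; then I_n = V_th/R_th and R_n = R_th.
Step 1 — V_th is the open-circuit voltage V_A - V_B (nothing connected across the terminals).
Nodal analysis, taking node 2 as the 0 V reference.
Source V1 fixes V_0 = 24 V.
KCL at each unknown node (sum of currents leaving = 0; resistances in Ω):
  Node 1: (V_1 - 24)/1.6 + (V_1 - 0)/1.5 + (V_1 - 0)/33000 = 0
Collecting terms: 1.292 × V_1 = 15  =>  V_1 = 11.61 V
V_th = V_1 - V_2 = 11.61 - 0 = 11.61 V
Step 2 — R_th: zero the source — replace V1 by a short circuit (node 2 merges into node 0) — and find the resistance seen between A (node 1) and B (node 0).
Reduce the network between node 1 (A) and node 0 (B) by series/parallel combination:
  Rp1 = R1 ‖ R2 ‖ R3 (parallel, all between nodes 0 and 1) = 1/(1/1.6 + 1/1.5 + 1/33000) = 0.7742 Ω
R_th = 0.7742 Ω
I_n = V_th/R_th = 11.61/0.7742 = 15 A, and R_n = R_th = 0.7742 Ω

Final answer: I_n = 15 A, R_n = 0.7742 Ω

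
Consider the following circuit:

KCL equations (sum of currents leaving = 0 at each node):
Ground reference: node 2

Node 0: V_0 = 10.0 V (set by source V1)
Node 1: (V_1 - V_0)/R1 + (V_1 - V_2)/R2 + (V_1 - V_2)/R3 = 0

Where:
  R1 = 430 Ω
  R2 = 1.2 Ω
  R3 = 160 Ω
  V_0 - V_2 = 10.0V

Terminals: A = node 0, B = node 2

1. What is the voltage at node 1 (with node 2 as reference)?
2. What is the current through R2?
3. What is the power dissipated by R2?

Nodal analysis, taking node 2 as the 0 V reference.
Source V1 fixes V_0 = 10 V.
KCL at each unknown node (sum of currents leaving = 0; resistances in Ω):
  Node 1: (V_1 - 10)/430 + (V_1 - 0)/1.2 + (V_1 - 0)/160 = 0
Collecting terms: 0.8419 × V_1 = 0.02326  =>  V_1 = 0.02762 V
Part 1:
  Read off the nodal solution: V_1 = 0.02762 V
Part 2:
  I_R2 = (V_1 - V_2)/R2 = (0.02762 - 0)/1.2 = 0.02302 A
  Magnitude: I_R2 = 0.02302 A
Part 3:
  I_R2 = (V_1 - V_2)/R2 = (0.02762 - 0)/1.2 = 0.02302 A
  P_R2 = I_R2² × R2 = (0.02302)² × 1.2 = 0.0006358 W

Final answers:
1. V_1 = 0.02762 V
2. I_R2 = 0.02302 A
3. P_R2 = 0.0006358 W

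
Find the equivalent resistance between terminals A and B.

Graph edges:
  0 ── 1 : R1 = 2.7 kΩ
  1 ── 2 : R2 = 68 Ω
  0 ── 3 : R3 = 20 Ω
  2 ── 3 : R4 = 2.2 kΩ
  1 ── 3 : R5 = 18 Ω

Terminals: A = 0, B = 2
The network is not a plain series/parallel combination. Inject a 1 A test current into terminal A (node 0) and return it from terminal B (node 2); then R_eq = V_A / (1 A).
Nodal analysis, taking node 2 as the 0 V reference.
Current source I_test pushes 1 A into node 0 and draws it out of node 2.
KCL at each unknown node (sum of currents leaving = 0; resistances in Ω):
  Node 0: (V_0 - V_1)/2700 + (V_0 - V_3)/20 - 1 = 0
  Node 1: (V_1 - V_0)/2700 + (V_1 - 0)/68 + (V_1 - V_3)/18 = 0
  Node 3: (V_3 - V_0)/20 + (V_3 - V_1)/18 + (V_3 - 0)/2200 = 0
Collecting terms (coefficients in siemens):
  0.05037·V_0 - 0.0003704·V_1 - 0.05·V_3 = 1
  0.07063·V_1 - 0.0003704·V_0 - 0.05556·V_3 = 0
  0.106·V_3 - 0.05·V_0 - 0.05556·V_1 = 0
Solving these 3 simultaneous equations (Gaussian elimination) gives:
  V_0 = 102.3 V, V_1 = 65.45 V, V_3 = 82.53 V
R_eq = V_0 / 1 A = 102.3 Ω

Final answer: 102.3 Ω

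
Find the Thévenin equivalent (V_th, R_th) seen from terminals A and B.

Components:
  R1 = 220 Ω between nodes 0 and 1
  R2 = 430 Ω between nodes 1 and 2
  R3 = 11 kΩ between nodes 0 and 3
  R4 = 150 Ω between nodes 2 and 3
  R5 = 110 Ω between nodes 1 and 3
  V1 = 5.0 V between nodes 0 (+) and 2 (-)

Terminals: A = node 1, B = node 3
Step 1 — V_th is the open-circuit voltage V_A - V_B (nothing connected across the terminals).
Nodal analysis, taking node 2 as the 0 V reference.
Source V1 fixes V_0 = 5 V.
KCL at each unknown node (sum of currents leaving = 0; resistances in Ω):
  Node 1: (V_1 - 5)/220 + (V_1 - 0)/430 + (V_1 - V_3)/110 = 0
  Node 3: (V_3 - 5)/11000 + (V_3 - 0)/150 + (V_3 - V_1)/110 = 0
Collecting terms (coefficients in siemens):
  0.01596·V_1 - 0.009091·V_3 = 0.02273
  0.01585·V_3 - 0.009091·V_1 = 0.0004545
Determinant D = (0.01596)(0.01585) - (-0.009091)(-0.009091) = 0.0001703
V_1 = [(0.02273)(0.01585) - (-0.009091)(0.0004545)]/D = 2.139 V
V_3 = [(0.01596)(0.0004545) - (0.02273)(-0.009091)]/D = 1.256 V
V_th = V_1 - V_3 = 2.139 - 1.256 = 0.8833 V
Step 2 — R_th: zero the source — replace V1 by a short circuit (node 2 merges into node 0) — and find the resistance seen between A (node 1) and B (node 3).
Reduce the network between node 1 (A) and node 3 (B) by series/parallel combination:
  Rp1 = R1 ‖ R2 (parallel, both between nodes 0 and 1) = 1/(1/220 + 1/430) = 145.5 Ω
  Rp2 = R3 ‖ R4 (parallel, both between nodes 0 and 3) = 1/(1/11000 + 1/150) = 148 Ω
  Rs1 = Rp1 + Rp2 (series, joined only at node 0) = 145.5 + 148 = 293.5 Ω
  Rp3 = R5 ‖ Rs1 (parallel, both between nodes 1 and 3) = 1/(1/110 + 1/293.5) = 80.01 Ω
R_th = 80.01 Ω

Final answer: V_th = 0.8833 V, R_th = 80.01 Ω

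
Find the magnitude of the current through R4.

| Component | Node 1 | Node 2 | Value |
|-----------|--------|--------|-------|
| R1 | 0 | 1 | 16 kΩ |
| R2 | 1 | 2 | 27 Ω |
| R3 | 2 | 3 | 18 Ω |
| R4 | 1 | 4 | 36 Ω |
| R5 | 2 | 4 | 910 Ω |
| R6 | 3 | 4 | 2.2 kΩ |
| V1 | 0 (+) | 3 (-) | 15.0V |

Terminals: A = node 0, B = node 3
Nodal analysis, taking node 3 as the 0 V reference.
Source V1 fixes V_0 = 15 V.
KCL at each unknown node (sum of currents leaving = 0; resistances in Ω):
  Node 1: (V_1 - 15)/16000 + (V_1 - V_2)/27 + (V_1 - V_4)/36 = 0
  Node 2: (V_2 - V_1)/27 + (V_2 - 0)/18 + (V_2 - V_4)/910 = 0
  Node 4: (V_4 - V_1)/36 + (V_4 - V_2)/910 + (V_4 - 0)/2200 = 0
Collecting terms (coefficients in siemens):
  0.06488·V_1 - 0.03704·V_2 - 0.02778·V_4 = 0.0009375
  0.09369·V_2 - 0.03704·V_1 - 0.001099·V_4 = 0
  0.02933·V_4 - 0.02778·V_1 - 0.001099·V_2 = 0
Solving these 3 simultaneous equations (Gaussian elimination) gives:
  V_1 = 0.0406 V, V_2 = 0.01651 V, V_4 = 0.03907 V
I_R4 = (V_1 - V_4)/R4 = (0.0406 - 0.03907)/36 = 0.00004255 A
|I_R4| = 0.00004255 A

Final answer: |I_R4| = 4.255e-05 A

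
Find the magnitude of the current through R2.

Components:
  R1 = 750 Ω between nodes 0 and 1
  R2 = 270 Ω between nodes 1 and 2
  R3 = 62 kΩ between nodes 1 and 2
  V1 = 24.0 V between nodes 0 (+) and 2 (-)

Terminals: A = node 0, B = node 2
Nodal analysis, taking node 2 as the 0 V reference.
Source V1 fixes V_0 = 24 V.
KCL at each unknown node (sum of currents leaving = 0; resistances in Ω):
  Node 1: (V_1 - 24)/750 + (V_1 - 0)/270 + (V_1 - 0)/62000 = 0
Collecting terms: 0.005053 × V_1 = 0.032  =>  V_1 = 6.333 V
I_R2 = (V_1 - V_2)/R2 = (6.333 - 0)/270 = 0.02345 A
|I_R2| = 0.02345 A

Final answer: |I_R2| = 0.02345 A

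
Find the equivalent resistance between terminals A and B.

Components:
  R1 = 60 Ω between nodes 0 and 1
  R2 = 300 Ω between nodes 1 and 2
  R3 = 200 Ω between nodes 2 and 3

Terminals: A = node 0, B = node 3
Reduce the network between node 0 (A) and node 3 (B) by series/parallel combination:
  Rs1 = R1 + R2 (series, joined only at node 1) = 60 + 300 = 360 Ω
  Rs2 = R3 + Rs1 (series, joined only at node 2) = 200 + 360 = 560 Ω
R_eq = 560 Ω

Final answer: 560 Ω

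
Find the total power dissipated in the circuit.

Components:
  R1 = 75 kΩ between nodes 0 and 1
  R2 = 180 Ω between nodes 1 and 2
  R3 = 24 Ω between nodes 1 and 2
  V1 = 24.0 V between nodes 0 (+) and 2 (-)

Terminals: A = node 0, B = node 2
Nodal analysis, taking node 2 as the 0 V reference.
Source V1 fixes V_0 = 24 V.
KCL at each unknown node (sum of currents leaving = 0; resistances in Ω):
  Node 1: (V_1 - 24)/75000 + (V_1 - 0)/180 + (V_1 - 0)/24 = 0
Collecting terms: 0.04724 × V_1 = 0.00032  =>  V_1 = 0.006775 V
Power in each resistor, P = (ΔV)²/R:
  P_R1 = (24 - 0.006775)²/75000 = 0.007676 W
  P_R2 = (0.006775 - 0)²/180 = 0.000000255 W
  P_R3 = (0.006775 - 0)²/24 = 0.000001912 W
P_total = P_R1 + P_R2 + P_R3 = 0.007678 W

Final answer: 0.007678 W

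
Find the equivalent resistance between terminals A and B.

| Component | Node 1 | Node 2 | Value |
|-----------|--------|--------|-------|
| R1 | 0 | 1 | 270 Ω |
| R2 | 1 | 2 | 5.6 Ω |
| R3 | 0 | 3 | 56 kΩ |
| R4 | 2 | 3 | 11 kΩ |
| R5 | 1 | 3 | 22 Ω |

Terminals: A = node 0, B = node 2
The network is not a plain series/parallel combination. Inject a 1 A test current into terminal A (node 0) and return it from terminal B (node 2); then R_eq = V_A / (1 A).
Nodal analysis, taking node 2 as the 0 V reference.
Current source I_test pushes 1 A into node 0 and draws it out of node 2.
KCL at each unknown node (sum of currents leaving = 0; resistances in Ω):
  Node 0: (V_0 - V_1)/270 + (V_0 - V_3)/56000 - 1 = 0
  Node 1: (V_1 - V_0)/270 + (V_1 - 0)/5.6 + (V_1 - V_3)/22 = 0
  Node 3: (V_3 - V_0)/56000 + (V_3 - V_1)/22 + (V_3 - 0)/11000 = 0
Collecting terms (coefficients in siemens):
  0.003722·V_0 - 0.003704·V_1 - 0.00001786·V_3 = 1
  0.2277·V_1 - 0.003704·V_0 - 0.04545·V_3 = 0
  0.04556·V_3 - 0.00001786·V_0 - 0.04545·V_1 = 0
Solving these 3 simultaneous equations (Gaussian elimination) gives:
  V_0 = 274.3 V, V_1 = 5.597 V, V_3 = 5.691 V
R_eq = V_0 / 1 A = 274.3 Ω

Final answer: 274.3 Ω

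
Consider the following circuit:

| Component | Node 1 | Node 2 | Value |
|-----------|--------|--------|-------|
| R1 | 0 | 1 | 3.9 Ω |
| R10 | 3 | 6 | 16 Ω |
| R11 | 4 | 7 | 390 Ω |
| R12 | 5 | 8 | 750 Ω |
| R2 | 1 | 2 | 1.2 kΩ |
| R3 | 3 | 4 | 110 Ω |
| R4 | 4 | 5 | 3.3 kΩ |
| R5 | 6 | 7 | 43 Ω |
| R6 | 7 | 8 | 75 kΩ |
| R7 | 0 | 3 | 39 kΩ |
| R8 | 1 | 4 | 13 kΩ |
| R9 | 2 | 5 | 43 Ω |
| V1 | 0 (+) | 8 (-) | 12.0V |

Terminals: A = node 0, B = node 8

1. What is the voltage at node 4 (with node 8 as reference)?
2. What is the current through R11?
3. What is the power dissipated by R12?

Nodal analysis, taking node 8 as the 0 V reference.
Source V1 fixes V_0 = 12 V.
KCL at each unknown node (sum of currents leaving = 0; resistances in Ω):
  Node 1: (V_1 - 12)/3.9 + (V_1 - V_2)/1200 + (V_1 - V_4)/13000 = 0
  Node 2: (V_2 - V_1)/1200 + (V_2 - V_5)/43 = 0
  Node 3: (V_3 - V_4)/110 + (V_3 - 12)/39000 + (V_3 - V_6)/16 = 0
  Node 4: (V_4 - V_3)/110 + (V_4 - V_5)/3300 + (V_4 - V_1)/13000 + (V_4 - V_7)/390 = 0
  Node 5: (V_5 - V_4)/3300 + (V_5 - V_2)/43 + (V_5 - 0)/750 = 0
  Node 6: (V_6 - V_7)/43 + (V_6 - V_3)/16 = 0
  Node 7: (V_7 - V_6)/43 + (V_7 - 0)/75000 + (V_7 - V_4)/390 = 0
Collecting terms (coefficients in siemens):
  0.2573·V_1 - 0.0008333·V_2 - 0.00007692·V_4 = 3.077
  0.02409·V_2 - 0.0008333·V_1 - 0.02326·V_5 = 0
  0.07162·V_3 - 0.009091·V_4 - 0.0625·V_6 = 0.0003077
  0.01203·V_4 - 0.00007692·V_1 - 0.009091·V_3 - 0.000303·V_5 - 0.002564·V_7 = 0
  0.02489·V_5 - 0.02326·V_2 - 0.000303·V_4 = 0
  0.08576·V_6 - 0.0625·V_3 - 0.02326·V_7 = 0
  0.02583·V_7 - 0.002564·V_4 - 0.02326·V_6 = 0
Solving these 7 simultaneous equations (Gaussian elimination) gives:
  V_1 = 11.98 V, V_2 = 4.987 V, V_3 = 6.365 V, V_4 = 6.359 V
  V_5 = 4.737 V, V_6 = 6.364 V, V_7 = 6.36 V
Part 1:
  Read off the nodal solution: V_4 = 6.359 V
Part 2:
  I_R11 = (V_4 - V_7)/R11 = (6.359 - 6.36)/390 = -0.000002791 A
  Magnitude: I_R11 = 0.000002791 A
Part 3:
  I_R12 = (V_5 - V_8)/R12 = (4.737 - 0)/750 = 0.006315 A
  P_R12 = I_R12² × R12 = (0.006315)² × 750 = 0.02991 W

Final answers:
1. V_4 = 6.359 V
2. I_R11 = 2.791e-06 A
3. P_R12 = 0.02991 W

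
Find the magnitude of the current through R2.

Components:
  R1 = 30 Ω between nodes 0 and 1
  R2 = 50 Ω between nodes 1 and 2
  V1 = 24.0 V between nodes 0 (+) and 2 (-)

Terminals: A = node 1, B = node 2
Nodal analysis, taking node 2 as the 0 V reference.
Source V1 fixes V_0 = 24 V.
KCL at each unknown node (sum of currents leaving = 0; resistances in Ω):
  Node 1: (V_1 - 24)/30 + (V_1 - 0)/50 = 0
Collecting terms: 0.05333 × V_1 = 0.8  =>  V_1 = 15 V
I_R2 = (V_1 - V_2)/R2 = (15 - 0)/50 = 0.3 A
|I_R2| = 0.3 A

Final answer: |I_R2| = 0.3 A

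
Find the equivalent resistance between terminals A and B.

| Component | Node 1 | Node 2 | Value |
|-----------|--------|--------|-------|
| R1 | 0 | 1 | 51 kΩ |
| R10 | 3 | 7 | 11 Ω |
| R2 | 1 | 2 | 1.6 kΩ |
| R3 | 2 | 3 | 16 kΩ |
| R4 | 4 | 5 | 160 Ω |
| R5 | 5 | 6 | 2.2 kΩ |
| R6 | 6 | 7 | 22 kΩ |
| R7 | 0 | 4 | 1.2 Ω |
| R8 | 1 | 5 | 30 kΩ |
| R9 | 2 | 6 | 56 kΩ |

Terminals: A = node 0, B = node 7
The network is not a plain series/parallel combination. Inject a 1 A test current into terminal A (node 0) and return it from terminal B (node 7); then R_eq = V_A / (1 A).
Nodal analysis, taking node 7 as the 0 V reference.
Current source I_test pushes 1 A into node 0 and draws it out of node 7.
KCL at each unknown node (sum of currents leaving = 0; resistances in Ω):
  Node 0: (V_0 - V_1)/51000 + (V_0 - V_4)/1.2 - 1 = 0
  Node 1: (V_1 - V_0)/51000 + (V_1 - V_2)/1600 + (V_1 - V_5)/30000 = 0
  Node 2: (V_2 - V_1)/1600 + (V_2 - V_3)/16000 + (V_2 - V_6)/56000 = 0
  Node 3: (V_3 - V_2)/16000 + (V_3 - 0)/11 = 0
  Node 4: (V_4 - V_0)/1.2 + (V_4 - V_5)/160 = 0
  Node 5: (V_5 - V_1)/30000 + (V_5 - V_4)/160 + (V_5 - V_6)/2200 = 0
  Node 6: (V_6 - V_2)/56000 + (V_6 - V_5)/2200 + (V_6 - 0)/22000 = 0
Collecting terms (coefficients in siemens):
  0.8334·V_0 - 0.00001961·V_1 - 0.8333·V_4 = 1
  0.0006779·V_1 - 0.00001961·V_0 - 0.000625·V_2 - 0.00003333·V_5 = 0
  0.0007054·V_2 - 0.000625·V_1 - 0.0000625·V_3 - 0.00001786·V_6 = 0
  0.09097·V_3 - 0.0000625·V_2 = 0
  0.8396·V_4 - 0.8333·V_0 - 0.00625·V_5 = 0
  0.006738·V_5 - 0.00003333·V_1 - 0.00625·V_4 - 0.0004545·V_6 = 0
  0.0005179·V_6 - 0.00001786·V_2 - 0.0004545·V_5 = 0
Solving these 7 simultaneous equations (Gaussian elimination) gives:
  V_0 = 14010 V, V_1 = 7520 V, V_2 = 6978 V, V_3 = 4.794 V
  V_4 = 14010 V, V_5 = 13870 V, V_6 = 12410 V
R_eq = V_0 / 1 A = 14010 Ω = 14.01 kΩ

Final answer: 14.01 kΩ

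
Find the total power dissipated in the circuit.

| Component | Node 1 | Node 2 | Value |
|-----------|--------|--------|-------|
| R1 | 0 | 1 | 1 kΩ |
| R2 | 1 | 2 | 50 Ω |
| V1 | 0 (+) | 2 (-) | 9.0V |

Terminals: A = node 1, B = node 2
Nodal analysis, taking node 2 as the 0 V reference.
Source V1 fixes V_0 = 9 V.
KCL at each unknown node (sum of currents leaving = 0; resistances in Ω):
  Node 1: (V_1 - 9)/1000 + (V_1 - 0)/50 = 0
Collecting terms: 0.021 × V_1 = 0.009  =>  V_1 = 0.4286 V
Power in each resistor, P = (ΔV)²/R:
  P_R1 = (9 - 0.4286)²/1000 = 0.07347 W
  P_R2 = (0.4286 - 0)²/50 = 0.003673 W
P_total = P_R1 + P_R2 = 0.07714 W

Final answer: 0.07714 W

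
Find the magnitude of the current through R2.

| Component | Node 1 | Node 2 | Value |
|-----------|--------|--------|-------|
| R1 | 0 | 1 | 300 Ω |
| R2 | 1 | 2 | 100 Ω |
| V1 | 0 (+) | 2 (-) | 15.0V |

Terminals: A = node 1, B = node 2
Nodal analysis, taking node 2 as the 0 V reference.
Source V1 fixes V_0 = 15 V.
KCL at each unknown node (sum of currents leaving = 0; resistances in Ω):
  Node 1: (V_1 - 15)/300 + (V_1 - 0)/100 = 0
Collecting terms: 0.01333 × V_1 = 0.05  =>  V_1 = 3.75 V
I_R2 = (V_1 - V_2)/R2 = (3.75 - 0)/100 = 0.0375 A
|I_R2| = 0.0375 A

Final answer: |I_R2| = 0.0375 A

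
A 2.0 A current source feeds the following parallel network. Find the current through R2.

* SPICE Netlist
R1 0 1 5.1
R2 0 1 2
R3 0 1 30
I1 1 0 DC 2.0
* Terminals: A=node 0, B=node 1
All resistors sit directly between nodes 0 and 1, so they are in parallel and share one voltage V; the full source current 2 A splits among them.
1/R_par = 1/5.1 + 1/2 + 1/30 = 0.7294 S  =>  R_par = 1.371 Ω
V = I × R_par = 2 × 1.371 = 2.742 V
I_R2 = V/R2 = 2.742/2 = 1.371 A

Final answer: 1.371 A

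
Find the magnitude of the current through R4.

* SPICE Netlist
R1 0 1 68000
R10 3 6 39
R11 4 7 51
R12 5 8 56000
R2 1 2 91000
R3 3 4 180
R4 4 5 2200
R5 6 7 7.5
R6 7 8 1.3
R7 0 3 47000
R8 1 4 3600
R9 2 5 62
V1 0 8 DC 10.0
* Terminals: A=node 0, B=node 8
Nodal analysis, taking node 8 as the 0 V reference.
Source V1 fixes V_0 = 10 V.
KCL at each unknown node (sum of currents leaving = 0; resistances in Ω):
  Node 1: (V_1 - 10)/68000 + (V_1 - V_2)/91000 + (V_1 - V_4)/3600 = 0
  Node 2: (V_2 - V_1)/91000 + (V_2 - V_5)/62 = 0
  Node 3: (V_3 - V_4)/180 + (V_3 - 10)/47000 + (V_3 - V_6)/39 = 0
  Node 4: (V_4 - V_3)/180 + (V_4 - V_5)/2200 + (V_4 - V_1)/3600 + (V_4 - V_7)/51 = 0
  Node 5: (V_5 - V_4)/2200 + (V_5 - V_2)/62 + (V_5 - 0)/56000 = 0
  Node 6: (V_6 - V_7)/7.5 + (V_6 - V_3)/39 = 0
  Node 7: (V_7 - V_6)/7.5 + (V_7 - 0)/1.3 + (V_7 - V_4)/51 = 0
Collecting terms (coefficients in siemens):
  0.0003035·V_1 - 0.00001099·V_2 - 0.0002778·V_4 = 0.0001471
  0.01614·V_2 - 0.00001099·V_1 - 0.01613·V_5 = 0
  0.03122·V_3 - 0.005556·V_4 - 0.02564·V_6 = 0.0002128
  0.0259·V_4 - 0.0002778·V_1 - 0.005556·V_3 - 0.0004545·V_5 - 0.01961·V_7 = 0
  0.0166·V_5 - 0.01613·V_2 - 0.0004545·V_4 = 0
  0.159·V_6 - 0.02564·V_3 - 0.1333·V_7 = 0
  0.9222·V_7 - 0.01961·V_4 - 0.1333·V_6 = 0
Solving these 7 simultaneous equations (Gaussian elimination) gives:
  V_1 = 0.4927 V, V_2 = 0.01911 V, V_3 = 0.009877 V, V_4 = 0.00808 V
  V_5 = 0.01879 V, V_6 = 0.001977 V, V_7 = 0.0004576 V
I_R4 = (V_4 - V_5)/R4 = (0.00808 - 0.01879)/2200 = -0.000004868 A
|I_R4| = 0.000004868 A

Final answer: |I_R4| = 4.868e-06 A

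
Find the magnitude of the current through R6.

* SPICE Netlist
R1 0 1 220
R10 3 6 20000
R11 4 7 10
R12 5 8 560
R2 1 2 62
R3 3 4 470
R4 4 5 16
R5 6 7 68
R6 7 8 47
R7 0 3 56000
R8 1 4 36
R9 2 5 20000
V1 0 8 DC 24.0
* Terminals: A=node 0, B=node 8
Nodal analysis, taking node 8 as the 0 V reference.
Source V1 fixes V_0 = 24 V.
KCL at each unknown node (sum of currents leaving = 0; resistances in Ω):
  Node 1: (V_1 - 24)/220 + (V_1 - V_2)/62 + (V_1 - V_4)/36 = 0
  Node 2: (V_2 - V_1)/62 + (V_2 - V_5)/20000 = 0
  Node 3: (V_3 - V_4)/470 + (V_3 - 24)/56000 + (V_3 - V_6)/20000 = 0
  Node 4: (V_4 - V_3)/470 + (V_4 - V_5)/16 + (V_4 - V_1)/36 + (V_4 - V_7)/10 = 0
  Node 5: (V_5 - V_4)/16 + (V_5 - V_2)/20000 + (V_5 - 0)/560 = 0
  Node 6: (V_6 - V_7)/68 + (V_6 - V_3)/20000 = 0
  Node 7: (V_7 - V_6)/68 + (V_7 - 0)/47 + (V_7 - V_4)/10 = 0
Collecting terms (coefficients in siemens):
  0.04845·V_1 - 0.01613·V_2 - 0.02778·V_4 = 0.1091
  0.01618·V_2 - 0.01613·V_1 - 0.00005·V_5 = 0
  0.002196·V_3 - 0.002128·V_4 - 0.00005·V_6 = 0.0004286
  0.1924·V_4 - 0.02778·V_1 - 0.002128·V_3 - 0.0625·V_5 - 0.1·V_7 = 0
  0.06434·V_5 - 0.00005·V_2 - 0.0625·V_4 = 0
  0.01476·V_6 - 0.00005·V_3 - 0.01471·V_7 = 0
  0.136·V_7 - 0.1·V_4 - 0.01471·V_6 = 0
Solving these 7 simultaneous equations (Gaussian elimination) gives:
  V_1 = 6.859 V, V_2 = 6.85 V, V_3 = 4.205 V, V_4 = 4.059 V
  V_5 = 3.948 V, V_6 = 3.35 V, V_7 = 3.347 V
I_R6 = (V_7 - V_8)/R6 = (3.347 - 0)/47 = 0.07122 A
|I_R6| = 0.07122 A

Final answer: |I_R6| = 0.07122 A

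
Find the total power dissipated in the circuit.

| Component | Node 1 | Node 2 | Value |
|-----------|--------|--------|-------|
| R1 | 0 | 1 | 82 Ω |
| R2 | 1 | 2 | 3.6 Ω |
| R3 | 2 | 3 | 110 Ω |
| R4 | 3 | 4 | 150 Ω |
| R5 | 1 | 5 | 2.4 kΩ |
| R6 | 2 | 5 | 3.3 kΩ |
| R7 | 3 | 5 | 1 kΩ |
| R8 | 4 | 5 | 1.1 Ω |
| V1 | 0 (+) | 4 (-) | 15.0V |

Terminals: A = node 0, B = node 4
Nodal analysis, taking node 4 as the 0 V reference.
Source V1 fixes V_0 = 15 V.
KCL at each unknown node (sum of currents leaving = 0; resistances in Ω):
  Node 1: (V_1 - 15)/82 + (V_1 - V_2)/3.6 + (V_1 - V_5)/2400 = 0
  Node 2: (V_2 - V_1)/3.6 + (V_2 - V_3)/110 + (V_2 - V_5)/3300 = 0
  Node 3: (V_3 - V_2)/110 + (V_3 - 0)/150 + (V_3 - V_5)/1000 = 0
  Node 5: (V_5 - V_1)/2400 + (V_5 - V_2)/3300 + (V_5 - V_3)/1000 + (V_5 - 0)/1.1 = 0
Collecting terms (coefficients in siemens):
  0.2904·V_1 - 0.2778·V_2 - 0.0004167·V_5 = 0.1829
  0.2872·V_2 - 0.2778·V_1 - 0.009091·V_3 - 0.000303·V_5 = 0
  0.01676·V_3 - 0.009091·V_2 - 0.001·V_5 = 0
  0.9108·V_5 - 0.0004167·V_1 - 0.000303·V_2 - 0.001·V_3 = 0
Solving these 4 simultaneous equations (Gaussian elimination) gives:
  V_1 = 10.76 V, V_2 = 10.59 V, V_3 = 5.746 V, V_5 = 0.01475 V
Power in each resistor, P = (ΔV)²/R:
  P_R1 = (15 - 10.76)²/82 = 0.2193 W
  P_R2 = (10.76 - 10.59)²/3.6 = 0.008033 W
  P_R3 = (10.59 - 5.746)²/110 = 0.2133 W
  P_R4 = (5.746 - 0)²/150 = 0.2201 W
  P_R5 = (10.76 - 0.01475)²/2400 = 0.0481 W
  P_R6 = (10.59 - 0.01475)²/3300 = 0.03388 W
  P_R7 = (5.746 - 0.01475)²/1000 = 0.03284 W
  P_R8 = (0 - 0.01475)²/1.1 = 0.0001979 W
P_total = P_R1 + P_R2 + P_R3 + P_R4 + P_R5 + P_R6 + P_R7 + P_R8 = 0.7757 W

Final answer: 0.7757 W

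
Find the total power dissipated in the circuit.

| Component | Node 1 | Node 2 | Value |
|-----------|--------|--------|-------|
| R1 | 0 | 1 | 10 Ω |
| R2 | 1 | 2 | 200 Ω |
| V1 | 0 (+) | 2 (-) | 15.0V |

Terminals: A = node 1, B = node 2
Nodal analysis, taking node 2 as the 0 V reference.
Source V1 fixes V_0 = 15 V.
KCL at each unknown node (sum of currents leaving = 0; resistances in Ω):
  Node 1: (V_1 - 15)/10 + (V_1 - 0)/200 = 0
Collecting terms: 0.105 × V_1 = 1.5  =>  V_1 = 14.29 V
Power in each resistor, P = (ΔV)²/R:
  P_R1 = (15 - 14.29)²/10 = 0.05102 W
  P_R2 = (14.29 - 0)²/200 = 1.02 W
P_total = P_R1 + P_R2 = 1.071 W

Final answer: 1.071 W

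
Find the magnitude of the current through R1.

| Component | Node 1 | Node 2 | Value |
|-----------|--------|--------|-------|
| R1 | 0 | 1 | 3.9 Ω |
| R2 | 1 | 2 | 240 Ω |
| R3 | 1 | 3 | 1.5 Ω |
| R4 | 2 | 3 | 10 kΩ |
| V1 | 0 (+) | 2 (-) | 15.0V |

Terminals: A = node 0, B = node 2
Nodal analysis, taking node 2 as the 0 V reference.
Source V1 fixes V_0 = 15 V.
KCL at each unknown node (sum of currents leaving = 0; resistances in Ω):
  Node 1: (V_1 - 15)/3.9 + (V_1 - 0)/240 + (V_1 - V_3)/1.5 = 0
  Node 3: (V_3 - V_1)/1.5 + (V_3 - 0)/10000 = 0
Collecting terms (coefficients in siemens):
  0.9272·V_1 - 0.6667·V_3 = 3.846
  0.6668·V_3 - 0.6667·V_1 = 0
Determinant D = (0.9272)(0.6668) - (-0.6667)(-0.6667) = 0.1738
V_1 = [(3.846)(0.6668) - (-0.6667)(0)]/D = 14.75 V
V_3 = [(0.9272)(0) - (3.846)(-0.6667)]/D = 14.75 V
I_R1 = (V_0 - V_1)/R1 = (15 - 14.75)/3.9 = 0.06295 A
|I_R1| = 0.06295 A

Final answer: |I_R1| = 0.06295 A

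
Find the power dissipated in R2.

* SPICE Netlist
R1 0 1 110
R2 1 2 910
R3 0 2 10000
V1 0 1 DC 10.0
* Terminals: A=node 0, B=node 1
Nodal analysis, taking node 1 as the 0 V reference.
Source V1 fixes V_0 = 10 V.
KCL at each unknown node (sum of currents leaving = 0; resistances in Ω):
  Node 2: (V_2 - 0)/910 + (V_2 - 10)/10000 = 0
Collecting terms: 0.001199 × V_2 = 0.001  =>  V_2 = 0.8341 V
I_R2 = (V_1 - V_2)/R2 = (0 - 0.8341)/910 = -0.0009166 A
P_R2 = I_R2² × R2 = (-0.0009166)² × 910 = 0.0007645 W

Final answer: 0.0007645 W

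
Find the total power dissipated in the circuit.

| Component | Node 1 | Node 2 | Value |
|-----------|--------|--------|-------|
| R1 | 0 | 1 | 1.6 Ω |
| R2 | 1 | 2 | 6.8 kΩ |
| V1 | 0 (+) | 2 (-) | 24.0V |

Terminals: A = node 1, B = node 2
Nodal analysis, taking node 2 as the 0 V reference.
Source V1 fixes V_0 = 24 V.
KCL at each unknown node (sum of currents leaving = 0; resistances in Ω):
  Node 1: (V_1 - 24)/1.6 + (V_1 - 0)/6800 = 0
Collecting terms: 0.6251 × V_1 = 15  =>  V_1 = 23.99 V
Power in each resistor, P = (ΔV)²/R:
  P_R1 = (24 - 23.99)²/1.6 = 0.00001992 W
  P_R2 = (23.99 - 0)²/6800 = 0.08467 W
P_total = P_R1 + P_R2 = 0.08469 W

Final answer: 0.08469 W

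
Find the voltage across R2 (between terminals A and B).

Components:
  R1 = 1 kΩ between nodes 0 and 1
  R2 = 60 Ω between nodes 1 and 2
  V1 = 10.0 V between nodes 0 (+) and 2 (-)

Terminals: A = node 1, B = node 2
R1 and R2 are in series across V1 (node 0 → node 1 → node 2), and the output A–B is taken across R2, so this is a voltage divider.
Series current: I = V1/(R1 + R2) = 10/(1000 + 60) = 10/1060 = 0.009434 A
V_R2 = I × R2 = V1 × R2/(R1 + R2) = 10 × 60/1060 = 0.566 V

Final answer: 0.566 V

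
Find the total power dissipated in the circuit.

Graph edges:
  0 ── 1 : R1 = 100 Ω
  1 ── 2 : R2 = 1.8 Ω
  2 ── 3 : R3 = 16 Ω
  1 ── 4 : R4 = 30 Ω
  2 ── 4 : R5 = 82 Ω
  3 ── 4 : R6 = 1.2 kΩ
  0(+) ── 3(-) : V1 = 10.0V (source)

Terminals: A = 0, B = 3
Nodal analysis, taking node 3 as the 0 V reference.
Source V1 fixes V_0 = 10 V.
KCL at each unknown node (sum of currents leaving = 0; resistances in Ω):
  Node 1: (V_1 - 10)/100 + (V_1 - V_2)/1.8 + (V_1 - V_4)/30 = 0
  Node 2: (V_2 - V_1)/1.8 + (V_2 - 0)/16 + (V_2 - V_4)/82 = 0
  Node 4: (V_4 - V_1)/30 + (V_4 - V_2)/82 + (V_4 - 0)/1200 = 0
Collecting terms (coefficients in siemens):
  0.5989·V_1 - 0.5556·V_2 - 0.03333·V_4 = 0.1
  0.6303·V_2 - 0.5556·V_1 - 0.0122·V_4 = 0
  0.04636·V_4 - 0.03333·V_1 - 0.0122·V_2 = 0
Solving these 3 simultaneous equations (Gaussian elimination) gives:
  V_1 = 1.492 V, V_2 = 1.342 V, V_4 = 1.425 V
Power in each resistor, P = (ΔV)²/R:
  P_R1 = (10 - 1.492)²/100 = 0.7239 W
  P_R2 = (1.492 - 1.342)²/1.8 = 0.01237 W
  P_R3 = (1.342 - 0)²/16 = 0.1126 W
  P_R4 = (1.492 - 1.425)²/30 = 0.0001454 W
  P_R5 = (1.342 - 1.425)²/82 = 0.00008429 W
  P_R6 = (0 - 1.425)²/1200 = 0.001693 W
P_total = P_R1 + P_R2 + P_R3 + P_R4 + P_R5 + P_R6 = 0.8508 W

Final answer: 0.8508 W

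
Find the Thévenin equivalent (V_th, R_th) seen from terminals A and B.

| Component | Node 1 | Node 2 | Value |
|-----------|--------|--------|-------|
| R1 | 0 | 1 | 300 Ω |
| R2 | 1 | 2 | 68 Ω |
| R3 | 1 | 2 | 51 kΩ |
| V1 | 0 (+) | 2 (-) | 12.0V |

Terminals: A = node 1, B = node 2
Step 1 — V_th is the open-circuit voltage V_A - V_B (nothing connected across the terminals).
Nodal analysis, taking node 2 as the 0 V reference.
Source V1 fixes V_0 = 12 V.
KCL at each unknown node (sum of currents leaving = 0; resistances in Ω):
  Node 1: (V_1 - 12)/300 + (V_1 - 0)/68 + (V_1 - 0)/51000 = 0
Collecting terms: 0.01806 × V_1 = 0.04  =>  V_1 = 2.215 V
V_th = V_1 - V_2 = 2.215 - 0 = 2.215 V
Step 2 — R_th: zero the source — replace V1 by a short circuit (node 2 merges into node 0) — and find the resistance seen between A (node 1) and B (node 0).
Reduce the network between node 1 (A) and node 0 (B) by series/parallel combination:
  Rp1 = R1 ‖ R2 ‖ R3 (parallel, all between nodes 0 and 1) = 1/(1/300 + 1/68 + 1/51000) = 55.37 Ω
R_th = 55.37 Ω

Final answer: V_th = 2.215 V, R_th = 55.37 Ω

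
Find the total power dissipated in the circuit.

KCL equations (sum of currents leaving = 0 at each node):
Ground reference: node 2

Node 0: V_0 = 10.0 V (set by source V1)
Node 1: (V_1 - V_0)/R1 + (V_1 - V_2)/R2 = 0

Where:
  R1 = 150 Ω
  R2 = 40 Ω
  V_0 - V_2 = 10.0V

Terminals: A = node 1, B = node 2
Nodal analysis, taking node 2 as the 0 V reference.
Source V1 fixes V_0 = 10 V.
KCL at each unknown node (sum of currents leaving = 0; resistances in Ω):
  Node 1: (V_1 - 10)/150 + (V_1 - 0)/40 = 0
Collecting terms: 0.03167 × V_1 = 0.06667  =>  V_1 = 2.105 V
Power in each resistor, P = (ΔV)²/R:
  P_R1 = (10 - 2.105)²/150 = 0.4155 W
  P_R2 = (2.105 - 0)²/40 = 0.1108 W
P_total = P_R1 + P_R2 = 0.5263 W

Final answer: 0.5263 W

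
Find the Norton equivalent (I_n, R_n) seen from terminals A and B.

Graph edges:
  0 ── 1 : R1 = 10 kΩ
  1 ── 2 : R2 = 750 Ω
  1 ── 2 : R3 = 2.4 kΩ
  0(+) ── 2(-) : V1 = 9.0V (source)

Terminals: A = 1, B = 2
Find the Thévenin equivalent first; then I_n = V_th/R_th and R_n = R_th.
Step 1 — V_th is the open-circuit voltage V_A - V_B (nothing connected across the terminals).
Nodal analysis, taking node 2 as the 0 V reference.
Source V1 fixes V_0 = 9 V.
KCL at each unknown node (sum of currents leaving = 0; resistances in Ω):
  Node 1: (V_1 - 9)/10000 + (V_1 - 0)/750 + (V_1 - 0)/2400 = 0
Collecting terms: 0.00185 × V_1 = 0.0009  =>  V_1 = 0.4865 V
V_th = V_1 - V_2 = 0.4865 - 0 = 0.4865 V
Step 2 — R_th: zero the source — replace V1 by a short circuit (node 2 merges into node 0) — and find the resistance seen between A (node 1) and B (node 0).
Reduce the network between node 1 (A) and node 0 (B) by series/parallel combination:
  Rp1 = R1 ‖ R2 ‖ R3 (parallel, all between nodes 0 and 1) = 1/(1/10000 + 1/750 + 1/2400) = 540.5 Ω
R_th = 540.5 Ω
I_n = V_th/R_th = 0.4865/540.5 = 0.0009 A, and R_n = R_th = 540.5 Ω

Final answer: I_n = 0.0009 A, R_n = 540.5 Ω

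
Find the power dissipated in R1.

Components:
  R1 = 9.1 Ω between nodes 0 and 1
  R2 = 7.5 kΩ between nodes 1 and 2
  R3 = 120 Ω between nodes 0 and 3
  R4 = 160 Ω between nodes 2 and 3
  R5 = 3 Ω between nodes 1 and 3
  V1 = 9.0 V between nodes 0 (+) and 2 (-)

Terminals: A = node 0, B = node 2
Nodal analysis, taking node 2 as the 0 V reference.
Source V1 fixes V_0 = 9 V.
KCL at each unknown node (sum of currents leaving = 0; resistances in Ω):
  Node 1: (V_1 - 9)/9.1 + (V_1 - 0)/7500 + (V_1 - V_3)/3 = 0
  Node 3: (V_3 - 9)/120 + (V_3 - 0)/160 + (V_3 - V_1)/3 = 0
Collecting terms (coefficients in siemens):
  0.4434·V_1 - 0.3333·V_3 = 0.989
  0.3479·V_3 - 0.3333·V_1 = 0.075
Determinant D = (0.4434)(0.3479) - (-0.3333)(-0.3333) = 0.04314
V_1 = [(0.989)(0.3479) - (-0.3333)(0.075)]/D = 8.556 V
V_3 = [(0.4434)(0.075) - (0.989)(-0.3333)]/D = 8.413 V
I_R1 = (V_0 - V_1)/R1 = (9 - 8.556)/9.1 = 0.04883 A
P_R1 = I_R1² × R1 = (0.04883)² × 9.1 = 0.02169 W

Final answer: 0.02169 W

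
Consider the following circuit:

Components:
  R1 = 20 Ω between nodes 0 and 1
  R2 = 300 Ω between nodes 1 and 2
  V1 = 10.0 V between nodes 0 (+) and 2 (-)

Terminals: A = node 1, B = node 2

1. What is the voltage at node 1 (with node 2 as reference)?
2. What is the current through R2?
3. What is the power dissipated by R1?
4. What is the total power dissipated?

Nodal analysis, taking node 2 as the 0 V reference.
Source V1 fixes V_0 = 10 V.
KCL at each unknown node (sum of currents leaving = 0; resistances in Ω):
  Node 1: (V_1 - 10)/20 + (V_1 - 0)/300 = 0
Collecting terms: 0.05333 × V_1 = 0.5  =>  V_1 = 9.375 V
Part 1:
  Read off the nodal solution: V_1 = 9.375 V
Part 2:
  I_R2 = (V_1 - V_2)/R2 = (9.375 - 0)/300 = 0.03125 A
  Magnitude: I_R2 = 0.03125 A
Part 3:
  I_R1 = (V_0 - V_1)/R1 = (10 - 9.375)/20 = 0.03125 A
  P_R1 = I_R1² × R1 = (0.03125)² × 20 = 0.01953 W
Part 4:
  Power in each resistor, P = (ΔV)²/R:
    P_R1 = (10 - 9.375)²/20 = 0.01953 W
    P_R2 = (9.375 - 0)²/300 = 0.293 W
  P_total = P_R1 + P_R2 = 0.3125 W

Final answers:
1. V_1 = 9.375 V
2. I_R2 = 0.03125 A
3. P_R1 = 0.01953 W
4. P_total = 0.3125 W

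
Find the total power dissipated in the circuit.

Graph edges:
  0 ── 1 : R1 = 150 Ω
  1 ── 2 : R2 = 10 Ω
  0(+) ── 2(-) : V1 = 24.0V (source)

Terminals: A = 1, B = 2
Nodal analysis, taking node 2 as the 0 V reference.
Source V1 fixes V_0 = 24 V.
KCL at each unknown node (sum of currents leaving = 0; resistances in Ω):
  Node 1: (V_1 - 24)/150 + (V_1 - 0)/10 = 0
Collecting terms: 0.1067 × V_1 = 0.16  =>  V_1 = 1.5 V
Power in each resistor, P = (ΔV)²/R:
  P_R1 = (24 - 1.5)²/150 = 3.375 W
  P_R2 = (1.5 - 0)²/10 = 0.225 W
P_total = P_R1 + P_R2 = 3.6 W

Final answer: 3.6 W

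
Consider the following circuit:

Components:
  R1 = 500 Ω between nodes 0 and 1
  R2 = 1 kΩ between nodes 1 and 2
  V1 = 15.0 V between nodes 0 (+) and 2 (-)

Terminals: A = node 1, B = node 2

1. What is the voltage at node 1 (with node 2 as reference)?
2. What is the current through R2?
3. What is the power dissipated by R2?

Nodal analysis, taking node 2 as the 0 V reference.
Source V1 fixes V_0 = 15 V.
KCL at each unknown node (sum of currents leaving = 0; resistances in Ω):
  Node 1: (V_1 - 15)/500 + (V_1 - 0)/1000 = 0
Collecting terms: 0.003 × V_1 = 0.03  =>  V_1 = 10 V
Part 1:
  Read off the nodal solution: V_1 = 10 V
Part 2:
  I_R2 = (V_1 - V_2)/R2 = (10 - 0)/1000 = 0.01 A
  Magnitude: I_R2 = 0.01 A
Part 3:
  I_R2 = (V_1 - V_2)/R2 = (10 - 0)/1000 = 0.01 A
  P_R2 = I_R2² × R2 = (0.01)² × 1000 = 0.1 W

Final answers:
1. V_1 = 10 V
2. I_R2 = 0.01 A
3. P_R2 = 0.1 W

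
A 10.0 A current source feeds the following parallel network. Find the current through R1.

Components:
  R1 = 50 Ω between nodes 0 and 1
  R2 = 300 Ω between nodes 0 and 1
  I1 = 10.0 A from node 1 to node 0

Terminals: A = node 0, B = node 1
All resistors sit directly between nodes 0 and 1, so they are in parallel and share one voltage V; the full source current 10 A splits among them.
1/R_par = 1/50 + 1/300 = 0.02333 S  =>  R_par = 42.86 Ω
V = I × R_par = 10 × 42.86 = 428.6 V
I_R1 = V/R1 = 428.6/50 = 8.571 A

Final answer: 8.571 A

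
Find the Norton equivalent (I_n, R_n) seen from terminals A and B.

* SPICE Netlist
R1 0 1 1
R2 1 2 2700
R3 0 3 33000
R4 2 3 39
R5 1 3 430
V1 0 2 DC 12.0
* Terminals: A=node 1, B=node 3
Find the Thévenin equivalent first; then I_n = V_th/R_th and R_n = R_th.
Step 1 — V_th is the open-circuit voltage V_A - V_B (nothing connected across the terminals).
Nodal analysis, taking node 2 as the 0 V reference.
Source V1 fixes V_0 = 12 V.
KCL at each unknown node (sum of currents leaving = 0; resistances in Ω):
  Node 1: (V_1 - 12)/1 + (V_1 - 0)/2700 + (V_1 - V_3)/430 = 0
  Node 3: (V_3 - 12)/33000 + (V_3 - 0)/39 + (V_3 - V_1)/430 = 0
Collecting terms (coefficients in siemens):
  1.003·V_1 - 0.002326·V_3 = 12
  0.028·V_3 - 0.002326·V_1 = 0.0003636
Determinant D = (1.003)(0.028) - (-0.002326)(-0.002326) = 0.02807
V_1 = [(12)(0.028) - (-0.002326)(0.0003636)]/D = 11.97 V
V_3 = [(1.003)(0.0003636) - (12)(-0.002326)]/D = 1.007 V
V_th = V_1 - V_3 = 11.97 - 1.007 = 10.96 V
Step 2 — R_th: zero the source — replace V1 by a short circuit (node 2 merges into node 0) — and find the resistance seen between A (node 1) and B (node 3).
Reduce the network between node 1 (A) and node 3 (B) by series/parallel combination:
  Rp1 = R1 ‖ R2 (parallel, both between nodes 0 and 1) = 1/(1/1 + 1/2700) = 0.9996 Ω
  Rp2 = R3 ‖ R4 (parallel, both between nodes 0 and 3) = 1/(1/33000 + 1/39) = 38.95 Ω
  Rs1 = Rp1 + Rp2 (series, joined only at node 0) = 0.9996 + 38.95 = 39.95 Ω
  Rp3 = R5 ‖ Rs1 (parallel, both between nodes 1 and 3) = 1/(1/430 + 1/39.95) = 36.56 Ω
R_th = 36.56 Ω
I_n = V_th/R_th = 10.96/36.56 = 0.2999 A, and R_n = R_th = 36.56 Ω

Final answer: I_n = 0.2999 A, R_n = 36.56 Ω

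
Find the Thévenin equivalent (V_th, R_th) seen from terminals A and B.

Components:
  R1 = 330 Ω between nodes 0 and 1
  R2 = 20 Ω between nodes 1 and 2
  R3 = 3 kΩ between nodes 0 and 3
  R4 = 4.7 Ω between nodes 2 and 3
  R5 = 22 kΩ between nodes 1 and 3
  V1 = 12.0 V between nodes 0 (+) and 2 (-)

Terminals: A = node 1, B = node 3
Step 1 — V_th is the open-circuit voltage V_A - V_B (nothing connected across the terminals).
Nodal analysis, taking node 2 as the 0 V reference.
Source V1 fixes V_0 = 12 V.
KCL at each unknown node (sum of currents leaving = 0; resistances in Ω):
  Node 1: (V_1 - 12)/330 + (V_1 - 0)/20 + (V_1 - V_3)/22000 = 0
  Node 3: (V_3 - 12)/3000 + (V_3 - 0)/4.7 + (V_3 - V_1)/22000 = 0
Collecting terms (coefficients in siemens):
  0.05308·V_1 - 0.00004545·V_3 = 0.03636
  0.2131·V_3 - 0.00004545·V_1 = 0.004
Determinant D = (0.05308)(0.2131) - (-0.00004545)(-0.00004545) = 0.01131
V_1 = [(0.03636)(0.2131) - (-0.00004545)(0.004)]/D = 0.6851 V
V_3 = [(0.05308)(0.004) - (0.03636)(-0.00004545)]/D = 0.01891 V
V_th = V_1 - V_3 = 0.6851 - 0.01891 = 0.6662 V
Step 2 — R_th: zero the source — replace V1 by a short circuit (node 2 merges into node 0) — and find the resistance seen between A (node 1) and B (node 3).
Reduce the network between node 1 (A) and node 3 (B) by series/parallel combination:
  Rp1 = R1 ‖ R2 (parallel, both between nodes 0 and 1) = 1/(1/330 + 1/20) = 18.86 Ω
  Rp2 = R3 ‖ R4 (parallel, both between nodes 0 and 3) = 1/(1/3000 + 1/4.7) = 4.693 Ω
  Rs1 = Rp1 + Rp2 (series, joined only at node 0) = 18.86 + 4.693 = 23.55 Ω
  Rp3 = R5 ‖ Rs1 (parallel, both between nodes 1 and 3) = 1/(1/22000 + 1/23.55) = 23.52 Ω
R_th = 23.52 Ω

Final answer: V_th = 0.6662 V, R_th = 23.52 Ω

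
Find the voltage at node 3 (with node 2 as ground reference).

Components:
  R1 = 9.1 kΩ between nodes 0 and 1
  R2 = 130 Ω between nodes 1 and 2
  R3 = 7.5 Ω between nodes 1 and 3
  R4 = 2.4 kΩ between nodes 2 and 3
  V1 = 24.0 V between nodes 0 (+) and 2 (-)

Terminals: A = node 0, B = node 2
Nodal analysis, taking node 2 as the 0 V reference.
Source V1 fixes V_0 = 24 V.
KCL at each unknown node (sum of currents leaving = 0; resistances in Ω):
  Node 1: (V_1 - 24)/9100 + (V_1 - 0)/130 + (V_1 - V_3)/7.5 = 0
  Node 3: (V_3 - V_1)/7.5 + (V_3 - 0)/2400 = 0
Collecting terms (coefficients in siemens):
  0.1411·V_1 - 0.1333·V_3 = 0.002637
  0.1338·V_3 - 0.1333·V_1 = 0
Determinant D = (0.1411)(0.1338) - (-0.1333)(-0.1333) = 0.001099
V_1 = [(0.002637)(0.1338) - (-0.1333)(0)]/D = 0.3209 V
V_3 = [(0.1411)(0) - (0.002637)(-0.1333)]/D = 0.3199 V
The requested potential is V_3 = 0.3199 V.

Final answer: V_3 = 0.3199 V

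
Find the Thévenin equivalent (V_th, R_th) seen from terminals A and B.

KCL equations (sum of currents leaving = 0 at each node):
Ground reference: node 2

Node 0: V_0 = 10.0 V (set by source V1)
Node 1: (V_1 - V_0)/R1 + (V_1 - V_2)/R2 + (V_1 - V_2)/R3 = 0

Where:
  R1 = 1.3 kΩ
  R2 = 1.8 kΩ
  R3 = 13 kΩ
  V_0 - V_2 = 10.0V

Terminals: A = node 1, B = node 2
Step 1 — V_th is the open-circuit voltage V_A - V_B (nothing connected across the terminals).
Nodal analysis, taking node 2 as the 0 V reference.
Source V1 fixes V_0 = 10 V.
KCL at each unknown node (sum of currents leaving = 0; resistances in Ω):
  Node 1: (V_1 - 10)/1300 + (V_1 - 0)/1800 + (V_1 - 0)/13000 = 0
Collecting terms: 0.001402 × V_1 = 0.007692  =>  V_1 = 5.488 V
V_th = V_1 - V_2 = 5.488 - 0 = 5.488 V
Step 2 — R_th: zero the source — replace V1 by a short circuit (node 2 merges into node 0) — and find the resistance seen between A (node 1) and B (node 0).
Reduce the network between node 1 (A) and node 0 (B) by series/parallel combination:
  Rp1 = R1 ‖ R2 ‖ R3 (parallel, all between nodes 0 and 1) = 1/(1/1300 + 1/1800 + 1/13000) = 713.4 Ω
R_th = 713.4 Ω

Final answer: V_th = 5.488 V, R_th = 713.4 Ω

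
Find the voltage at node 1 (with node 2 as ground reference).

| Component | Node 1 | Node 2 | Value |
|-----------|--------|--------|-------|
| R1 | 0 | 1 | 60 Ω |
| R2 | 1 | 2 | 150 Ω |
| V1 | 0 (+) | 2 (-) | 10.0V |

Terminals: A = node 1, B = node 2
Nodal analysis, taking node 2 as the 0 V reference.
Source V1 fixes V_0 = 10 V.
KCL at each unknown node (sum of currents leaving = 0; resistances in Ω):
  Node 1: (V_1 - 10)/60 + (V_1 - 0)/150 = 0
Collecting terms: 0.02333 × V_1 = 0.1667  =>  V_1 = 7.143 V
The requested potential is V_1 = 7.143 V.

Final answer: V_1 = 7.143 V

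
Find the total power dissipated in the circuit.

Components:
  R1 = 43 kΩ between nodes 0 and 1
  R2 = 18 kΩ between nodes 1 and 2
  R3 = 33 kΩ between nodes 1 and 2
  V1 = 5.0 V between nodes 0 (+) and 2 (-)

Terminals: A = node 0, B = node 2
Nodal analysis, taking node 2 as the 0 V reference.
Source V1 fixes V_0 = 5 V.
KCL at each unknown node (sum of currents leaving = 0; resistances in Ω):
  Node 1: (V_1 - 5)/43000 + (V_1 - 0)/18000 + (V_1 - 0)/33000 = 0
Collecting terms: 0.0001091 × V_1 = 0.0001163  =>  V_1 = 1.066 V
Power in each resistor, P = (ΔV)²/R:
  P_R1 = (5 - 1.066)²/43000 = 0.00036 W
  P_R2 = (1.066 - 0)²/18000 = 0.00006309 W
  P_R3 = (1.066 - 0)²/33000 = 0.00003441 W
P_total = P_R1 + P_R2 + P_R3 = 0.0004575 W

Final answer: 0.0004575 W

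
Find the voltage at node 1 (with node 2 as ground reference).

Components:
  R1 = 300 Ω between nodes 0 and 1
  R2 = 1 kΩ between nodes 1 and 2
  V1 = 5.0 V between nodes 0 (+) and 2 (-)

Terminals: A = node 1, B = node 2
Nodal analysis, taking node 2 as the 0 V reference.
Source V1 fixes V_0 = 5 V.
KCL at each unknown node (sum of currents leaving = 0; resistances in Ω):
  Node 1: (V_1 - 5)/300 + (V_1 - 0)/1000 = 0
Collecting terms: 0.004333 × V_1 = 0.01667  =>  V_1 = 3.846 V
The requested potential is V_1 = 3.846 V.

Final answer: V_1 = 3.846 V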